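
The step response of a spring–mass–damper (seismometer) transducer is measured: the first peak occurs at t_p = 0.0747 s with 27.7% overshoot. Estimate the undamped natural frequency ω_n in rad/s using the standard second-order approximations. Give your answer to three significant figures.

ω_n ≈ 45.4 rad/s

ζ from %OS: ζ = |ln 0.277|/√(π²+ln²0.277) = 0.378.
From t_p = π/ω_d, ω_d = π/0.0747 = 42.1 rad/s, so ω_n = ω_d/√(1−ζ²) = 45.4 rad/s.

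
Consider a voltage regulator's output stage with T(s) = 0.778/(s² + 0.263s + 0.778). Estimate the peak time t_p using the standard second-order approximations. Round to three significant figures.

t_p ≈ 3.60 s

Matching coefficients with s² + 2ζω_n s + ω_n² gives ω_n² = 0.778 ⇒ ω_n = 0.882 rad/s, and ζ = 0.263/(2ω_n) = 0.149.
ω_d = ω_n√(1−ζ²) = 0.872 rad/s. Then t_p = π/ω_d = 3.60 s.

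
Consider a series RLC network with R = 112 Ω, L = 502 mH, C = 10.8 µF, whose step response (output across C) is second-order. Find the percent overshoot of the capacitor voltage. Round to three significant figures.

For a series RLC circuit (capacitor voltage as output), ω_n = 1/√(LC) = 1/√(502 mH · 10.8 µF) = 429 rad/s.
ζ = (R/2)·√(C/L) = (112/2)·√(10.8 µF/502 mH) = 0.260.
Overshoot: exp(−π·0.260/√(1−0.260²)) = 0.430, i.e. 43.0%.

%OS ≈ 43.0%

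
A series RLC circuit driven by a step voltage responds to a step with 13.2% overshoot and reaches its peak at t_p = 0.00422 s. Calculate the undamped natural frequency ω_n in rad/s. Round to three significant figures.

ω_n ≈ 886 rad/s

ζ from %OS: ζ = |ln 0.132|/√(π²+ln²0.132) = 0.542.
From t_p = π/ω_d, ω_d = π/0.00422 = 744 rad/s, so ω_n = ω_d/√(1−ζ²) = 886 rad/s.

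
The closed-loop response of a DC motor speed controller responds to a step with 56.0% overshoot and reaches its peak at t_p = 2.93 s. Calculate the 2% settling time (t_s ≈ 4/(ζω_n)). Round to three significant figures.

t_s ≈ 20.2 s

The overshoot fixes ζ = −ln(OS)/√(π²+ln²(OS)) = 0.181.
From t_p = π/ω_d, ω_d = π/2.93 = 1.07 rad/s, so ω_n = ω_d/√(1−ζ²) = 1.09 rad/s.
t_s ≈ 4/(ζω_n) = 4/(0.181·1.09) = 20.2 s.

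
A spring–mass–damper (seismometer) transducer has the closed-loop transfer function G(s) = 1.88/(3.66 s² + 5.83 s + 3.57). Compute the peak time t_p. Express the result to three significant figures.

Dividing through by 3.66: denominator becomes s² + 1.593 s + 0.9754.
So ω_n = √0.9754 = 0.988 rad/s and ζ = 1.593/(2·0.988) = 0.806.
ω_d = ω_n√(1−ζ²) = 0.584 rad/s. t_p = π/ω_d = 5.38 s.

t_p ≈ 5.38 s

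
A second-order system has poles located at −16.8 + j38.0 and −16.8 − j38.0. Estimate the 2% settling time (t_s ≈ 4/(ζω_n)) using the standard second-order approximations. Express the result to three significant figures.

For poles at −σ ± jω_d, ζω_n = σ = 16.8, so t_s ≈ 4/σ = 0.238 s.

t_s ≈ 0.238 s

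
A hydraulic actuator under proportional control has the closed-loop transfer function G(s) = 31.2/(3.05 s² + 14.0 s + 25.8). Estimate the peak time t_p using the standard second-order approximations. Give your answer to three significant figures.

Dividing through by 3.05: denominator becomes s² + 4.590 s + 8.459.
So ω_n = √8.459 = 2.91 rad/s and ζ = 4.590/(2·2.91) = 0.789.
The damped frequency ω_d = ω_n√(1−ζ²) = 1.79 rad/s. t_p = π/ω_d = 1.76 s.

t_p ≈ 1.76 s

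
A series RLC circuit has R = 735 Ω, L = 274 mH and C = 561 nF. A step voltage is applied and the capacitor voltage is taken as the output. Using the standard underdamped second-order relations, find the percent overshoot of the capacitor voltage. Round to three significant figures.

For a series RLC circuit (capacitor voltage as output), ω_n = 1/√(LC) = 1/√(274 mH · 561 nF) = 2550 rad/s.
ζ = (R/2)·√(C/L) = (735/2)·√(561 nF/274 mH) = 0.526.
%OS = 100 e^{−πζ/√(1−ζ²)} with ζ = 0.526 gives 14.3%.

%OS ≈ 14.3%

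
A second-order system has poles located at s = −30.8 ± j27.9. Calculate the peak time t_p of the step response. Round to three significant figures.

t_p ≈ 0.113 s

t_p = π/ω_d with ω_d = 27.9 (the imaginary part), so t_p = 0.113 s.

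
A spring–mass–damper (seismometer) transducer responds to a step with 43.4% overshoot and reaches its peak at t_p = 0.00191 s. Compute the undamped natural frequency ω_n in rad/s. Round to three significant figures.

ω_n ≈ 1700 rad/s

The overshoot fixes ζ = −ln(OS)/√(π²+ln²(OS)) = 0.257.
t_p = π/ω_d ⇒ ω_d = 1640 rad/s; then ω_n = ω_d/√(1−ζ²) = 1700 rad/s.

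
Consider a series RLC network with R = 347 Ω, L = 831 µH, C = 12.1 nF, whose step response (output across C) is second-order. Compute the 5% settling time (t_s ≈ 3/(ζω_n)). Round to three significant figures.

For a series RLC circuit (capacitor voltage as output), ω_n = 1/√(LC) = 1/√(831 µH · 12.1 nF) = 315000 rad/s.
ζ = (R/2)·√(C/L) = (347/2)·√(12.1 nF/831 µH) = 0.662.
t_s ≈ 3/(ζω_n) = 0.0000144 s.

t_s ≈ 0.0000144 s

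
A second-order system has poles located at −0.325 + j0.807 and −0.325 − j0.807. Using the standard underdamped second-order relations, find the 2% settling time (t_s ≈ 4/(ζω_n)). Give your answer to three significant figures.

t_s ≈ 12.3 s

For poles at −σ ± jω_d, ζω_n = σ = 0.325, so t_s ≈ 4/σ = 12.3 s.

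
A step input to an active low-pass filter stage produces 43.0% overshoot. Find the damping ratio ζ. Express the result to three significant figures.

From %OS = 100·exp(−πζ/√(1−ζ²)), invert to get ζ = −ln(OS)/√(π² + ln²(OS)) with OS = 0.430.
−ln 0.430 = 0.8440, so ζ = 0.8440/√(π² + 0.7123) = 0.259.

ζ ≈ 0.259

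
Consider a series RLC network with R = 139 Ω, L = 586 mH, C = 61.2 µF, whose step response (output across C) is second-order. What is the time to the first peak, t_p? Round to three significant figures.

For a series RLC circuit (capacitor voltage as output), ω_n = 1/√(LC) = 1/√(586 mH · 61.2 µF) = 167 rad/s.
ζ = (R/2)·√(C/L) = (139/2)·√(61.2 µF/586 mH) = 0.710.
ω_d = 167·√(1 − 0.710²) = 118 rad/s. t_p = π/ω_d = 0.0267 s.

t_p ≈ 0.0267 s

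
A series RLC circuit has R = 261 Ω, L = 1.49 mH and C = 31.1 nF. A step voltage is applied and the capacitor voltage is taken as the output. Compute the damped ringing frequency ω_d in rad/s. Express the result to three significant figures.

For a series RLC circuit (capacitor voltage as output), ω_n = 1/√(LC) = 1/√(1.49 mH · 31.1 nF) = 147000 rad/s.
ζ = (R/2)·√(C/L) = (261/2)·√(31.1 nF/1.49 mH) = 0.596.
The damped frequency ω_d = ω_n√(1−ζ²) = 118000 rad/s.

ω_d ≈ 118000 rad/s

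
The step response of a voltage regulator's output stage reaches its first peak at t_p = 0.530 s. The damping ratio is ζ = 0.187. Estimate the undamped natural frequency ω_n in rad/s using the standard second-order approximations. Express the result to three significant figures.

Peak time t_p = π/ω_d, so ω_d = π/t_p = π/0.530 = 5.93 rad/s.
ω_n = ω_d/√(1−ζ²) = 5.93/√0.965 = 6.03 rad/s.

ω_n ≈ 6.03 rad/s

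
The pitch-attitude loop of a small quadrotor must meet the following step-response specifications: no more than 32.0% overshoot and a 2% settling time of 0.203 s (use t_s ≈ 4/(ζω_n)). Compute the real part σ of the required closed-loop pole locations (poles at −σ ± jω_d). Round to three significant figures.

σ ≈ 19.7

The settling-time spec alone fixes σ = ζω_n = 4/t_s = 4/0.203 = 19.7.
(Overshoot then fixes ζ = 0.341 and hence ω_d = σ·√(1−ζ²)/ζ = 54.3 rad/s.)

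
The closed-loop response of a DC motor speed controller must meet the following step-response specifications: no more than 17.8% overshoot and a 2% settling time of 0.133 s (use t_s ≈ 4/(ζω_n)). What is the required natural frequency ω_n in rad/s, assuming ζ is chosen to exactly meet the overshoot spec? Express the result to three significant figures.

ζ = −ln(OS)/√(π² + (ln OS)²). With OS = 0.178, ln OS = −1.726 and ζ = 1.726/3.584 = 0.482.
Then ω_n = 4/(ζ t_s) = 4/(0.482 × 0.133) = 62.5 rad/s.

ω_n ≈ 62.5 rad/s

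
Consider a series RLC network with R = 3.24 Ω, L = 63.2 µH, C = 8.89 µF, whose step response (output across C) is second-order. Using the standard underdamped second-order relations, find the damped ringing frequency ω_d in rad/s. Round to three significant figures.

For a series RLC circuit (capacitor voltage as output), ω_n = 1/√(LC) = 1/√(63.2 µH · 8.89 µF) = 42200 rad/s.
ζ = (R/2)·√(C/L) = (3.24/2)·√(8.89 µF/63.2 µH) = 0.608.
The damped frequency ω_d = ω_n√(1−ζ²) = 33500 rad/s.

ω_d ≈ 33500 rad/s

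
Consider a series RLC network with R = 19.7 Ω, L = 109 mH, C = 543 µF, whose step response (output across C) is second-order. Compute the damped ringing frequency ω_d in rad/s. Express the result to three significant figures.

ω_d ≈ 93.4 rad/s

For a series RLC circuit (capacitor voltage as output), ω_n = 1/√(LC) = 1/√(109 mH · 543 µF) = 130 rad/s.
ζ = (R/2)·√(C/L) = (19.7/2)·√(543 µF/109 mH) = 0.695.
ω_d = ω_n√(1−ζ²) = 93.4 rad/s.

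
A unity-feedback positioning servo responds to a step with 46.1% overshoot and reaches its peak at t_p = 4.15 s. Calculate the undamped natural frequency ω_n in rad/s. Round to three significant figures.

ω_n ≈ 0.780 rad/s

The overshoot fixes ζ = −ln(OS)/√(π²+ln²(OS)) = 0.239.
t_p = π/ω_d ⇒ ω_d = 0.757 rad/s; then ω_n = ω_d/√(1−ζ²) = 0.780 rad/s.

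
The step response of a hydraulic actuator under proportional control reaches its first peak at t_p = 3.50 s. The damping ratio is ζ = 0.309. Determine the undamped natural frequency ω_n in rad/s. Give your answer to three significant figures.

ω_n ≈ 0.944 rad/s

Peak time t_p = π/ω_d, so ω_d = π/t_p = π/3.50 = 0.898 rad/s.
ω_n = ω_d/√(1−ζ²) = 0.898/√0.905 = 0.944 rad/s.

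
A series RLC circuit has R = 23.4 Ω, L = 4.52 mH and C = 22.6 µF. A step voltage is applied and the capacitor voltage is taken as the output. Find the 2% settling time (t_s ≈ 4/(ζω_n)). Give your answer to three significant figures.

t_s ≈ 0.00155 s

For a series RLC circuit (capacitor voltage as output), ω_n = 1/√(LC) = 1/√(4.52 mH · 22.6 µF) = 3130 rad/s.
ζ = (R/2)·√(C/L) = (23.4/2)·√(22.6 µF/4.52 mH) = 0.827.
t_s ≈ 4/(ζω_n) = 0.00155 s.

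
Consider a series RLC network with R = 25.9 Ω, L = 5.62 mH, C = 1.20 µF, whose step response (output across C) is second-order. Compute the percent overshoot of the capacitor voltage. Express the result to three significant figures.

For a series RLC circuit (capacitor voltage as output), ω_n = 1/√(LC) = 1/√(5.62 mH · 1.20 µF) = 12200 rad/s.
ζ = (R/2)·√(C/L) = (25.9/2)·√(1.20 µF/5.62 mH) = 0.189.
Overshoot: exp(−π·0.189/√(1−0.189²)) = 0.546, i.e. 54.6%.

%OS ≈ 54.6%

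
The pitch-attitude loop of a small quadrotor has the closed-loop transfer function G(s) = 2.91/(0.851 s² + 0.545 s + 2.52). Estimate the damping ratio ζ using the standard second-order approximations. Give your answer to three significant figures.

Dividing through by 0.851: denominator becomes s² + 0.6404 s + 2.961.
So ω_n = √2.961 = 1.72 rad/s and ζ = 0.6404/(2·1.72) = 0.186.

ζ ≈ 0.186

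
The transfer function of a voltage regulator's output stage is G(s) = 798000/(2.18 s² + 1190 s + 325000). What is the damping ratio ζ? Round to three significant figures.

ζ ≈ 0.707

Dividing through by 2.18: denominator becomes s² + 545.9 s + 149100.
So ω_n = √149100 = 386 rad/s and ζ = 545.9/(2·386) = 0.707.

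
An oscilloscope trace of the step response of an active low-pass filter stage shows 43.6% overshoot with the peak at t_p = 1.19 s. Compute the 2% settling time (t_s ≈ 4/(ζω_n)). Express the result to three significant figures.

The overshoot fixes ζ = −ln(OS)/√(π²+ln²(OS)) = 0.255.
From t_p = π/ω_d, ω_d = π/1.19 = 2.64 rad/s, so ω_n = ω_d/√(1−ζ²) = 2.73 rad/s.
t_s ≈ 4/(ζω_n) = 4/(0.255·2.73) = 5.73 s.

t_s ≈ 5.73 s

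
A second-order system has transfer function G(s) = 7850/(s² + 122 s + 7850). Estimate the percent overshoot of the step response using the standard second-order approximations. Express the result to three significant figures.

Matching coefficients with s² + 2ζω_n s + ω_n² gives ω_n² = 7850 ⇒ ω_n = 88.6 rad/s, and ζ = 122/(2ω_n) = 0.688.
%OS = 100·exp(−πζ/√(1−ζ²)) = 5.07%.

%OS ≈ 5.07%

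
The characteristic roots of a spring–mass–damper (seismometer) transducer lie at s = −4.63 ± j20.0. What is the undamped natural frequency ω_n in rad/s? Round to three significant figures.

The poles are at −σ ± jω_d with σ = 4.63 and ω_d = 20.0, so ω_n = √(σ²+ω_d²) = 20.5 rad/s and ζ = σ/ω_n = 0.226.

ω_n ≈ 20.5 rad/s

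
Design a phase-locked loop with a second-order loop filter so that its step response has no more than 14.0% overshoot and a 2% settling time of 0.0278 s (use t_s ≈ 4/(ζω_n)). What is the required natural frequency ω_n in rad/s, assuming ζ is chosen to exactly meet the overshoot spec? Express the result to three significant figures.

ζ = −ln(OS)/√(π² + (ln OS)²). With OS = 0.140, ln OS = −1.966 and ζ = 1.966/3.706 = 0.531.
From t_s ≈ 4/(ζω_n): ω_n = 4/(ζ·t_s) = 4/(0.531·0.0278) = 271 rad/s.

ω_n ≈ 271 rad/s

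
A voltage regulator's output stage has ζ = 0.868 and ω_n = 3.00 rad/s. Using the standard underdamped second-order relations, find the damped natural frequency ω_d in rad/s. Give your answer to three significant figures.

ω_d ≈ 1.49 rad/s

ω_d = ω_n√(1−ζ²) = 3.00·√0.247 = 1.49 rad/s.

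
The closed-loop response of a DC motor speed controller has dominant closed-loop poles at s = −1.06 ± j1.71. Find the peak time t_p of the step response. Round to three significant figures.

t_p = π/ω_d with ω_d = 1.71 (the imaginary part), so t_p = 1.84 s.

t_p ≈ 1.84 s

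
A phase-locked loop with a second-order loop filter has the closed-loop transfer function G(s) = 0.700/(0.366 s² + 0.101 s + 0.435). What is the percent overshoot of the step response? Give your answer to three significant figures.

Dividing through by 0.366: denominator becomes s² + 0.2760 s + 1.189.
So ω_n = √1.189 = 1.09 rad/s and ζ = 0.2760/(2·1.09) = 0.127.
Overshoot: exp(−π·0.127/√(1−0.127²)) = 0.670, i.e. 67.0%.

%OS ≈ 67.0%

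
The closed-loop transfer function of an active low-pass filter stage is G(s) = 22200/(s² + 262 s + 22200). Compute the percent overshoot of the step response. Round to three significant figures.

%OS ≈ 0.303%

Matching coefficients with s² + 2ζω_n s + ω_n² gives ω_n² = 22200 ⇒ ω_n = 149 rad/s, and ζ = 262/(2ω_n) = 0.879.
%OS = 100 e^{−πζ/√(1−ζ²)} with ζ = 0.879 gives 0.303%.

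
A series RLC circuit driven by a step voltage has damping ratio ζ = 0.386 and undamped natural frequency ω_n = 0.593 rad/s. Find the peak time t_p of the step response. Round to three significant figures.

The damped frequency is ω_d = ω_n√(1−ζ²) = 0.593·√(1−0.149) = 0.547 rad/s.
Peak time t_p = π/ω_d = π/0.547 = 5.74 s.

t_p ≈ 5.74 s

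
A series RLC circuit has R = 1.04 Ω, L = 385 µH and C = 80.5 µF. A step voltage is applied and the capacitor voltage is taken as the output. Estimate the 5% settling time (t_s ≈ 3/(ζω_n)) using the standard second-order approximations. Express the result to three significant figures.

t_s ≈ 0.00222 s

For a series RLC circuit (capacitor voltage as output), ω_n = 1/√(LC) = 1/√(385 µH · 80.5 µF) = 5680 rad/s.
ζ = (R/2)·√(C/L) = (1.04/2)·√(80.5 µF/385 µH) = 0.238.
t_s ≈ 3/(ζω_n) = 0.00222 s.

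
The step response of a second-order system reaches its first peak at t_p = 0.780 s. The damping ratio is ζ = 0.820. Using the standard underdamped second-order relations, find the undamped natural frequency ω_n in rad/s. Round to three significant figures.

Peak time t_p = π/ω_d, so ω_d = π/t_p = π/0.780 = 4.03 rad/s.
ω_n = ω_d/√(1−ζ²) = 4.03/√0.328 = 7.04 rad/s.

ω_n ≈ 7.04 rad/s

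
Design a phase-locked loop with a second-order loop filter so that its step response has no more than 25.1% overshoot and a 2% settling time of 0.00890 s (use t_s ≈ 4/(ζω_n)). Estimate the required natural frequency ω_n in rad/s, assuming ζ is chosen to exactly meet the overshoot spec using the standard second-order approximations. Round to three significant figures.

Inverting the overshoot relation: ζ = |ln 0.251|/√(π² + ln²0.251) = 0.403.
Then ω_n = 4/(ζ t_s) = 4/(0.403 × 0.00890) = 1120 rad/s.

ω_n ≈ 1120 rad/s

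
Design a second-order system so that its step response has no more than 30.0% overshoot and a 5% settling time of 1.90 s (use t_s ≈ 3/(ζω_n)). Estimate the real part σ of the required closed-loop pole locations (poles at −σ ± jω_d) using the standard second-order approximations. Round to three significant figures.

The settling-time spec alone fixes σ = ζω_n = 3/t_s = 3/1.90 = 1.58.
(Overshoot then fixes ζ = 0.358 and hence ω_d = σ·√(1−ζ²)/ζ = 4.12 rad/s.)

σ ≈ 1.58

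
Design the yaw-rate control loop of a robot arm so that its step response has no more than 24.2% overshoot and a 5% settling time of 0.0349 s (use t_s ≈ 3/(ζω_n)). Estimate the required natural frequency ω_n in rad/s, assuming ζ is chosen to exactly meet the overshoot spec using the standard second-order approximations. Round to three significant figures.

From %OS = 100·exp(−πζ/√(1−ζ²)), invert to get ζ = −ln(OS)/√(π² + ln²(OS)) with OS = 0.242.
−ln 0.242 = 1.419, so ζ = 1.419/√(π² + 2.013) = 0.412.
From t_s ≈ 3/(ζω_n): ω_n = 3/(ζ·t_s) = 3/(0.412·0.0349) = 209 rad/s.

ω_n ≈ 209 rad/s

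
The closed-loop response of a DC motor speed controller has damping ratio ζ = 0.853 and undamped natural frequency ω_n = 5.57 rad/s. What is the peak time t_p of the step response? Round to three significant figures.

The damped frequency is ω_d = ω_n√(1−ζ²) = 5.57·√(1−0.728) = 2.91 rad/s.
Peak time t_p = π/ω_d = π/2.91 = 1.08 s.

t_p ≈ 1.08 s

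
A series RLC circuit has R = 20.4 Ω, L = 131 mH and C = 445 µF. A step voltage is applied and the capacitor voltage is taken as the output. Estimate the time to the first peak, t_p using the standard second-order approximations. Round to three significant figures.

For a series RLC circuit (capacitor voltage as output), ω_n = 1/√(LC) = 1/√(131 mH · 445 µF) = 131 rad/s.
ζ = (R/2)·√(C/L) = (20.4/2)·√(445 µF/131 mH) = 0.594.
The damped frequency ω_d = ω_n√(1−ζ²) = 105 rad/s. t_p = π/ω_d = 0.0298 s.

t_p ≈ 0.0298 s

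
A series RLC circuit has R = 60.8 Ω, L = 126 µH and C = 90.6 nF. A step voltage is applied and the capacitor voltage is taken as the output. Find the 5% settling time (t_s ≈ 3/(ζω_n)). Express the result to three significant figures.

For a series RLC circuit (capacitor voltage as output), ω_n = 1/√(LC) = 1/√(126 µH · 90.6 nF) = 296000 rad/s.
ζ = (R/2)·√(C/L) = (60.8/2)·√(90.6 nF/126 µH) = 0.815.
t_s ≈ 3/(ζω_n) = 0.0000124 s.

t_s ≈ 0.0000124 s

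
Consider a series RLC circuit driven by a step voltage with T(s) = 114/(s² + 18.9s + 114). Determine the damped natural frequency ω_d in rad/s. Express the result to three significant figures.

ω_d ≈ 4.97 rad/s

Comparing the denominator to s² + 2ζω_n s + ω_n²: ω_n = √114 = 10.7 rad/s, and 2ζω_n = 18.9 so ζ = 18.9/(2·10.7) = 0.885.
ω_d = ω_n√(1−ζ²) = 4.97 rad/s.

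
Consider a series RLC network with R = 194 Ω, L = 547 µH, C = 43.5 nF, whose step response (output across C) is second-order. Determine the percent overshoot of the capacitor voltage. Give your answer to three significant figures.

%OS ≈ 0.444%

For a series RLC circuit (capacitor voltage as output), ω_n = 1/√(LC) = 1/√(547 µH · 43.5 nF) = 205000 rad/s.
ζ = (R/2)·√(C/L) = (194/2)·√(43.5 nF/547 µH) = 0.865.
%OS = 100·exp(−πζ/√(1−ζ²)) = 0.444%.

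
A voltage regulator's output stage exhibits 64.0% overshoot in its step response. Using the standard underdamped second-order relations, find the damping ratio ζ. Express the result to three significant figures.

ζ = −ln(OS)/√(π² + (ln OS)²). With OS = 0.640, ln OS = −0.4463 and ζ = 0.4463/3.173 = 0.141.

ζ ≈ 0.141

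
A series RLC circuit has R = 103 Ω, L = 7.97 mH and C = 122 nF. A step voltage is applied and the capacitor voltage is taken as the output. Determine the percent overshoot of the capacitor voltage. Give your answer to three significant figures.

%OS ≈ 52.4%

For a series RLC circuit (capacitor voltage as output), ω_n = 1/√(LC) = 1/√(7.97 mH · 122 nF) = 32100 rad/s.
ζ = (R/2)·√(C/L) = (103/2)·√(122 nF/7.97 mH) = 0.201.
Overshoot: exp(−π·0.201/√(1−0.201²)) = 0.524, i.e. 52.4%.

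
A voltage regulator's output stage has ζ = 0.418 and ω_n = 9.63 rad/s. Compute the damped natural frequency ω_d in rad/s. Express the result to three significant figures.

ω_d ≈ 8.75 rad/s

ω_d = ω_n√(1−ζ²) = 9.63·√0.825 = 8.75 rad/s.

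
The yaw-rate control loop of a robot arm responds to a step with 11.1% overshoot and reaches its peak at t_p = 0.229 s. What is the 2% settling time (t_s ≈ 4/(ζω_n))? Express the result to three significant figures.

ζ from %OS: ζ = |ln 0.111|/√(π²+ln²0.111) = 0.573.
From t_p = π/ω_d, ω_d = π/0.229 = 13.7 rad/s, so ω_n = ω_d/√(1−ζ²) = 16.7 rad/s.
t_s ≈ 4/(ζω_n) = 4/(0.573·16.7) = 0.417 s.

t_s ≈ 0.417 s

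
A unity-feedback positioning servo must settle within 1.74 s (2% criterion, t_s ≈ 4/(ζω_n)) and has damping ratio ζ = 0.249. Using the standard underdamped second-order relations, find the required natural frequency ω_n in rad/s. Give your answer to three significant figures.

ω_n ≈ 9.23 rad/s

Rearranging t_s ≈ 4/(ζω_n) gives ω_n = 4/(ζ·t_s) = 4/(0.249 × 1.74) = 9.23 rad/s.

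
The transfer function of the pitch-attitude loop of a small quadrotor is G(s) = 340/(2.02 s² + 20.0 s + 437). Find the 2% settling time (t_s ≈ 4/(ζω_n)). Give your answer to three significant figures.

Dividing through by 2.02: denominator becomes s² + 9.901 s + 216.3.
So ω_n = √216.3 = 14.7 rad/s and ζ = 9.901/(2·14.7) = 0.337.
t_s ≈ 4/(ζω_n) = 0.808 s.

t_s ≈ 0.808 s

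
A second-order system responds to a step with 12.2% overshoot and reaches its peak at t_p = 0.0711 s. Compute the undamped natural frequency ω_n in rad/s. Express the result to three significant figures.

The overshoot fixes ζ = −ln(OS)/√(π²+ln²(OS)) = 0.556.
t_p = π/ω_d ⇒ ω_d = 44.2 rad/s; then ω_n = ω_d/√(1−ζ²) = 53.2 rad/s.

ω_n ≈ 53.2 rad/s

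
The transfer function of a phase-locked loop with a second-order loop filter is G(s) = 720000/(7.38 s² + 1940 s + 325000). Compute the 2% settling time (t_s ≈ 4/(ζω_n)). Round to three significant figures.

Dividing through by 7.38: denominator becomes s² + 262.9 s + 44040.
So ω_n = √44040 = 210 rad/s and ζ = 262.9/(2·210) = 0.626.
t_s ≈ 4/(ζω_n) = 0.0304 s.

t_s ≈ 0.0304 s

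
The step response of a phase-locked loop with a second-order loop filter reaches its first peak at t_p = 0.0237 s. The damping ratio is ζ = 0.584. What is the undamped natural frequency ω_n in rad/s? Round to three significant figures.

ω_n ≈ 163 rad/s

Peak time t_p = π/ω_d, so ω_d = π/t_p = π/0.0237 = 133 rad/s.
ω_n = ω_d/√(1−ζ²) = 133/√0.659 = 163 rad/s.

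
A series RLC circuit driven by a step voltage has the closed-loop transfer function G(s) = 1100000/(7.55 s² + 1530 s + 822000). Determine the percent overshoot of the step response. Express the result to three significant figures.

Dividing through by 7.55: denominator becomes s² + 202.6 s + 108900.
So ω_n = √108900 = 330 rad/s and ζ = 202.6/(2·330) = 0.307.
%OS = 100·exp(−πζ/√(1−ζ²)) = 36.3%.

%OS ≈ 36.3%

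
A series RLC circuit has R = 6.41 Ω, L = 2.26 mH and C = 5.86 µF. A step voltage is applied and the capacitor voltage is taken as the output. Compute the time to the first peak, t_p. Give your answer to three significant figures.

t_p ≈ 0.000366 s

For a series RLC circuit (capacitor voltage as output), ω_n = 1/√(LC) = 1/√(2.26 mH · 5.86 µF) = 8690 rad/s.
ζ = (R/2)·√(C/L) = (6.41/2)·√(5.86 µF/2.26 mH) = 0.163.
ω_d = ω_n√(1−ζ²) = 8570 rad/s. t_p = π/ω_d = 0.000366 s.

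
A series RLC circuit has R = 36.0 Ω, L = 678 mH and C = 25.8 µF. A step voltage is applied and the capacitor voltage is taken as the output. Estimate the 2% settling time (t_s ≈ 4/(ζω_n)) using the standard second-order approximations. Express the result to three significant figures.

For a series RLC circuit (capacitor voltage as output), ω_n = 1/√(LC) = 1/√(678 mH · 25.8 µF) = 239 rad/s.
ζ = (R/2)·√(C/L) = (36.0/2)·√(25.8 µF/678 mH) = 0.111.
t_s ≈ 4/(ζω_n) = 0.151 s.

t_s ≈ 0.151 s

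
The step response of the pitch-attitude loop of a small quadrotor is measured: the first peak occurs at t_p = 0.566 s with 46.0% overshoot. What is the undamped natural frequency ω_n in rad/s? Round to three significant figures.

ζ from %OS: ζ = |ln 0.460|/√(π²+ln²0.460) = 0.240.
t_p = π/ω_d ⇒ ω_d = 5.55 rad/s; then ω_n = ω_d/√(1−ζ²) = 5.72 rad/s.

ω_n ≈ 5.72 rad/s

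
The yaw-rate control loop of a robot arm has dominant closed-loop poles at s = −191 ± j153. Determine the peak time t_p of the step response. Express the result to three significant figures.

t_p ≈ 0.0205 s

t_p = π/ω_d with ω_d = 153 (the imaginary part), so t_p = 0.0205 s.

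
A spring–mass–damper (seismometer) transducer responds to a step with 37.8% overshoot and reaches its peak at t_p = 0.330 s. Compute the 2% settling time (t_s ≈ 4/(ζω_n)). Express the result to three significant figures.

ζ from %OS: ζ = |ln 0.378|/√(π²+ln²0.378) = 0.296.
From t_p = π/ω_d, ω_d = π/0.330 = 9.52 rad/s, so ω_n = ω_d/√(1−ζ²) = 9.97 rad/s.
t_s ≈ 4/(ζω_n) = 4/(0.296·9.97) = 1.36 s.

t_s ≈ 1.36 s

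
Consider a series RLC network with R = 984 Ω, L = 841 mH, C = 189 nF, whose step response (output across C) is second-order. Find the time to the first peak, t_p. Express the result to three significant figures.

t_p ≈ 0.00129 s

For a series RLC circuit (capacitor voltage as output), ω_n = 1/√(LC) = 1/√(841 mH · 189 nF) = 2510 rad/s.
ζ = (R/2)·√(C/L) = (984/2)·√(189 nF/841 mH) = 0.233.
ω_d = 2510·√(1 − 0.233²) = 2440 rad/s. t_p = π/ω_d = 0.00129 s.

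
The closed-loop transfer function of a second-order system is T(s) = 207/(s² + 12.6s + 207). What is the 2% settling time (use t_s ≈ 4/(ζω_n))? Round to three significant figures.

Comparing the denominator to s² + 2ζω_n s + ω_n²: ω_n = √207 = 14.4 rad/s, and 2ζω_n = 12.6 so ζ = 12.6/(2·14.4) = 0.438.
t_s ≈ 4/(ζω_n) = 4/(0.438·14.4) = 0.635 s.

t_s ≈ 0.635 s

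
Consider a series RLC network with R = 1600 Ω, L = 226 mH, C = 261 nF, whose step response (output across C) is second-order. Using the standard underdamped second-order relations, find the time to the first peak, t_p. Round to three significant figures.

t_p ≈ 0.00149 s

For a series RLC circuit (capacitor voltage as output), ω_n = 1/√(LC) = 1/√(226 mH · 261 nF) = 4120 rad/s.
ζ = (R/2)·√(C/L) = (1600/2)·√(261 nF/226 mH) = 0.860.
The damped frequency ω_d = ω_n√(1−ζ²) = 2100 rad/s. t_p = π/ω_d = 0.00149 s.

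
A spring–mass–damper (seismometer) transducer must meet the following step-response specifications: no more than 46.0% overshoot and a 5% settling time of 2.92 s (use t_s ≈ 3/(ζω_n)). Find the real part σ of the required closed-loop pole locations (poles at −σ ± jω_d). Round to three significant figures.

σ ≈ 1.03

The settling-time spec alone fixes σ = ζω_n = 3/t_s = 3/2.92 = 1.03.
(Overshoot then fixes ζ = 0.240 and hence ω_d = σ·√(1−ζ²)/ζ = 4.16 rad/s.)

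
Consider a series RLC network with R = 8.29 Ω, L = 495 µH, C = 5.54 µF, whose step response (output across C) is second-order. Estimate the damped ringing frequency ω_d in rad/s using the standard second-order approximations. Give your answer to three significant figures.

For a series RLC circuit (capacitor voltage as output), ω_n = 1/√(LC) = 1/√(495 µH · 5.54 µF) = 19100 rad/s.
ζ = (R/2)·√(C/L) = (8.29/2)·√(5.54 µF/495 µH) = 0.439.
The damped frequency ω_d = ω_n√(1−ζ²) = 17200 rad/s.

ω_d ≈ 17200 rad/s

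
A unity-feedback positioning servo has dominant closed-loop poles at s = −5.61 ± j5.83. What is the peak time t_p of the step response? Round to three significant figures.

t_p ≈ 0.539 s

t_p = π/ω_d with ω_d = 5.83 (the imaginary part), so t_p = 0.539 s.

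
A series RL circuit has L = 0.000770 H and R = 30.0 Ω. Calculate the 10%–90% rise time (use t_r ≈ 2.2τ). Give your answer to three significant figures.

τ = L/R = 0.000770/30.0 = 0.0000257 s.
t_r ≈ 2.2τ = 0.0000565 s.

t_r ≈ 0.0000565 s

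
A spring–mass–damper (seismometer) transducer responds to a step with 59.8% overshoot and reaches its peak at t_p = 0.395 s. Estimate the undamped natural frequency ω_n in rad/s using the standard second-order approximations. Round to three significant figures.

ω_n ≈ 8.06 rad/s

ζ from %OS: ζ = |ln 0.598|/√(π²+ln²0.598) = 0.162.
t_p = π/ω_d ⇒ ω_d = 7.95 rad/s; then ω_n = ω_d/√(1−ζ²) = 8.06 rad/s.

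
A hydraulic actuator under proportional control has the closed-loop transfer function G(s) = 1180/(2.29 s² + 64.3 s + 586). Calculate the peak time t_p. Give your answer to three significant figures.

t_p ≈ 0.410 s

Dividing through by 2.29: denominator becomes s² + 28.08 s + 255.9.
So ω_n = √255.9 = 16.0 rad/s and ζ = 28.08/(2·16.0) = 0.878.
The damped frequency ω_d = ω_n√(1−ζ²) = 7.67 rad/s. t_p = π/ω_d = 0.410 s.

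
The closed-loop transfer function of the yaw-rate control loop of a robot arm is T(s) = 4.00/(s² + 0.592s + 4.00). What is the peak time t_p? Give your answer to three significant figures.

t_p ≈ 1.59 s

Matching coefficients with s² + 2ζω_n s + ω_n² gives ω_n² = 4.00 ⇒ ω_n = 2.00 rad/s, and ζ = 0.592/(2ω_n) = 0.148.
ω_d = ω_n√(1−ζ²) = 1.98 rad/s. Then t_p = π/ω_d = 1.59 s.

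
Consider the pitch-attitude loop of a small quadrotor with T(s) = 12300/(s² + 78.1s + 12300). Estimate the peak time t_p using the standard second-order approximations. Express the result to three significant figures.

t_p ≈ 0.0303 s

Matching coefficients with s² + 2ζω_n s + ω_n² gives ω_n² = 12300 ⇒ ω_n = 111 rad/s, and ζ = 78.1/(2ω_n) = 0.352.
The damped frequency ω_d = ω_n√(1−ζ²) = 104 rad/s. Then t_p = π/ω_d = 0.0303 s.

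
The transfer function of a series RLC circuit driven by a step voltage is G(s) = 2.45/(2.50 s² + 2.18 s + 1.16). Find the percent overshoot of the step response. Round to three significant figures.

Dividing through by 2.50: denominator becomes s² + 0.8720 s + 0.4640.
So ω_n = √0.4640 = 0.681 rad/s and ζ = 0.8720/(2·0.681) = 0.640.
%OS = 100·exp(−πζ/√(1−ζ²)) = 7.30%.

%OS ≈ 7.30%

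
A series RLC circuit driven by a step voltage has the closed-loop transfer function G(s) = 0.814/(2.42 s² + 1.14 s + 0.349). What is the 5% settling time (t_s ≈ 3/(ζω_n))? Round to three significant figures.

t_s ≈ 12.7 s

Dividing through by 2.42: denominator becomes s² + 0.4711 s + 0.1442.
So ω_n = √0.1442 = 0.380 rad/s and ζ = 0.4711/(2·0.380) = 0.620.
t_s ≈ 3/(ζω_n) = 12.7 s.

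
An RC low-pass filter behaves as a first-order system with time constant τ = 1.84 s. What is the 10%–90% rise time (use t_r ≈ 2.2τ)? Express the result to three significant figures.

t_r ≈ 2.2τ = 4.05 s.

t_r ≈ 4.05 s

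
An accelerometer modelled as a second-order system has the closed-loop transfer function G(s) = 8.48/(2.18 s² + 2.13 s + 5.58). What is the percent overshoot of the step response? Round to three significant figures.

%OS ≈ 36.5%

Dividing through by 2.18: denominator becomes s² + 0.9771 s + 2.560.
So ω_n = √2.560 = 1.60 rad/s and ζ = 0.9771/(2·1.60) = 0.305.
%OS = 100·exp(−πζ/√(1−ζ²)) = 36.5%.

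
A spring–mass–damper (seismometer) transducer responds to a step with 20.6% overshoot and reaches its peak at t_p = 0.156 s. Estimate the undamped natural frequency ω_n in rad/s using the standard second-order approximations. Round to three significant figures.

ω_n ≈ 22.5 rad/s

The overshoot fixes ζ = −ln(OS)/√(π²+ln²(OS)) = 0.449.
t_p = π/ω_d ⇒ ω_d = 20.1 rad/s; then ω_n = ω_d/√(1−ζ²) = 22.5 rad/s.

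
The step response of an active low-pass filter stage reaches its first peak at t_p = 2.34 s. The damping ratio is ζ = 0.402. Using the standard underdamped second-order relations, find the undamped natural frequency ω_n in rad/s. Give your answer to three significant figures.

Peak time t_p = π/ω_d, so ω_d = π/t_p = π/2.34 = 1.34 rad/s.
ω_n = ω_d/√(1−ζ²) = 1.34/√0.838 = 1.47 rad/s.

ω_n ≈ 1.47 rad/s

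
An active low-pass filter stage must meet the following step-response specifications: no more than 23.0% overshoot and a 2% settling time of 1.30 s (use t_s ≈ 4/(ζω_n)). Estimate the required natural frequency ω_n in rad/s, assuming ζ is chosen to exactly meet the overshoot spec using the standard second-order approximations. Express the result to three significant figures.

ω_n ≈ 7.26 rad/s

Inverting the overshoot relation: ζ = |ln 0.230|/√(π² + ln²0.230) = 0.424.
From t_s ≈ 4/(ζω_n): ω_n = 4/(ζ·t_s) = 4/(0.424·1.30) = 7.26 rad/s.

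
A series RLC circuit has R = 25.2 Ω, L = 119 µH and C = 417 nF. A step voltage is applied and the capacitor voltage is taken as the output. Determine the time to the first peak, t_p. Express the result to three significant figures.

t_p ≈ 0.0000332 s

For a series RLC circuit (capacitor voltage as output), ω_n = 1/√(LC) = 1/√(119 µH · 417 nF) = 142000 rad/s.
ζ = (R/2)·√(C/L) = (25.2/2)·√(417 nF/119 µH) = 0.746.
ω_d = 142000·√(1 − 0.746²) = 94600 rad/s. t_p = π/ω_d = 0.0000332 s.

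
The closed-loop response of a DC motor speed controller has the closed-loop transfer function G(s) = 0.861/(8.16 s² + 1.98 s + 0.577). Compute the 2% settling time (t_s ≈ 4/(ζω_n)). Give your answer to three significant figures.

t_s ≈ 33.0 s

Dividing through by 8.16: denominator becomes s² + 0.2426 s + 0.07071.
So ω_n = √0.07071 = 0.266 rad/s and ζ = 0.2426/(2·0.266) = 0.456.
t_s ≈ 4/(ζω_n) = 33.0 s.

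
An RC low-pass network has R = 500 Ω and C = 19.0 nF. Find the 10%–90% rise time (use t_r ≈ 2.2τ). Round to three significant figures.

t_r ≈ 0.0000209 s

τ = RC = 500 × 19.0 nF = 0.00000950 s.
t_r ≈ 2.2τ = 0.0000209 s.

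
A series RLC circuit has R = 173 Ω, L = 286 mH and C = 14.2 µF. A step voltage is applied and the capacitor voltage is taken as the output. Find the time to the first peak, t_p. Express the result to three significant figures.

t_p ≈ 0.00799 s

For a series RLC circuit (capacitor voltage as output), ω_n = 1/√(LC) = 1/√(286 mH · 14.2 µF) = 496 rad/s.
ζ = (R/2)·√(C/L) = (173/2)·√(14.2 µF/286 mH) = 0.610.
ω_d = 496·√(1 − 0.610²) = 393 rad/s. t_p = π/ω_d = 0.00799 s.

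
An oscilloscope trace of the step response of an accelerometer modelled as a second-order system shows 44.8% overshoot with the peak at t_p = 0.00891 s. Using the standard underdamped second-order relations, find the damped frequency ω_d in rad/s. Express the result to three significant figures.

t_p = π/ω_d, so ω_d = π/0.00891 = 353 rad/s.

ω_d ≈ 353 rad/s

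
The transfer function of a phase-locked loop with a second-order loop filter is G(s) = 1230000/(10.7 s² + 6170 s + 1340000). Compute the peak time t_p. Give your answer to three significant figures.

Dividing through by 10.7: denominator becomes s² + 576.6 s + 125200.
So ω_n = √125200 = 354 rad/s and ζ = 576.6/(2·354) = 0.815.
ω_d = ω_n√(1−ζ²) = 205 rad/s. t_p = π/ω_d = 0.0153 s.

t_p ≈ 0.0153 s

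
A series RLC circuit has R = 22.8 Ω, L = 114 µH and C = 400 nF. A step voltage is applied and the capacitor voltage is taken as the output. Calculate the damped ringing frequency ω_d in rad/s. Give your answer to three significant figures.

ω_d ≈ 109000 rad/s

For a series RLC circuit (capacitor voltage as output), ω_n = 1/√(LC) = 1/√(114 µH · 400 nF) = 148000 rad/s.
ζ = (R/2)·√(C/L) = (22.8/2)·√(400 nF/114 µH) = 0.675.
ω_d = 148000·√(1 − 0.675²) = 109000 rad/s.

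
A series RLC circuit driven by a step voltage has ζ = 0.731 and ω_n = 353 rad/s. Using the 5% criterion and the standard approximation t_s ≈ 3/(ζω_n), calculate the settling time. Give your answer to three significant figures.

t_s ≈ 3/(ζω_n) = 3/(0.731 × 353) = 0.0116 s.

t_s ≈ 0.0116 s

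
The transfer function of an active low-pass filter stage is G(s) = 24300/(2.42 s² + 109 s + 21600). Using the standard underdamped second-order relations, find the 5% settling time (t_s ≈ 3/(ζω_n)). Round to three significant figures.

Dividing through by 2.42: denominator becomes s² + 45.04 s + 8926.
So ω_n = √8926 = 94.5 rad/s and ζ = 45.04/(2·94.5) = 0.238.
t_s ≈ 3/(ζω_n) = 0.133 s.

t_s ≈ 0.133 s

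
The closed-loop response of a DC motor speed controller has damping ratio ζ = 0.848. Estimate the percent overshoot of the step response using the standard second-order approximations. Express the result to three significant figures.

%OS ≈ 0.656%

For an underdamped second-order system, %OS = 100·exp(−πζ/√(1−ζ²)).
πζ/√(1−ζ²) = π·0.848/√(1−0.719) = 5.027, so %OS = 100·e^(−5.027) = 0.656%.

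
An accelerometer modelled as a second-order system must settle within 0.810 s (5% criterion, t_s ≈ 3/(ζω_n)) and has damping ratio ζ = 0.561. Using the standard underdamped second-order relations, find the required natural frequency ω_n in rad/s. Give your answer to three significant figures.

Rearranging t_s ≈ 3/(ζω_n) gives ω_n = 3/(ζ·t_s) = 3/(0.561 × 0.810) = 6.60 rad/s.

ω_n ≈ 6.60 rad/s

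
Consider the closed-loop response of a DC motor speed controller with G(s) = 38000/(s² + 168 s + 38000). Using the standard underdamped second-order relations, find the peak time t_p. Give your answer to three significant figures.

Matching coefficients with s² + 2ζω_n s + ω_n² gives ω_n² = 38000 ⇒ ω_n = 195 rad/s, and ζ = 168/(2ω_n) = 0.431.
ω_d = ω_n√(1−ζ²) = 176 rad/s. Then t_p = π/ω_d = 0.0179 s.

t_p ≈ 0.0179 s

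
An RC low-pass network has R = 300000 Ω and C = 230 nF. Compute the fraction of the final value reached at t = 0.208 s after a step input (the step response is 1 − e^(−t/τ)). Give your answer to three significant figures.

τ = RC = 300000 × 230 nF = 0.0690 s.
y(t)/y_∞ = 1 − e^(−t/τ) = 1 − e^(−0.208/0.0690) = 1 − e^(−3.01) = 0.951.

y/y_∞ ≈ 0.951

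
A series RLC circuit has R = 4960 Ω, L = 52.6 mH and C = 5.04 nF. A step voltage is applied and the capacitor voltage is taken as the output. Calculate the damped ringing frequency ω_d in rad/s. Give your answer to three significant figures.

ω_d ≈ 39400 rad/s

For a series RLC circuit (capacitor voltage as output), ω_n = 1/√(LC) = 1/√(52.6 mH · 5.04 nF) = 61400 rad/s.
ζ = (R/2)·√(C/L) = (4960/2)·√(5.04 nF/52.6 mH) = 0.768.
ω_d = ω_n√(1−ζ²) = 39400 rad/s.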